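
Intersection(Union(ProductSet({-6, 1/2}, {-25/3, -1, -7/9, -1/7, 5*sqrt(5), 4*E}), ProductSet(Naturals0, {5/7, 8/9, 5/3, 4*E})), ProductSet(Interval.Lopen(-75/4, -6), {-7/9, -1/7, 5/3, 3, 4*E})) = ProductSet({-6}, {-7/9, -1/7, 4*E})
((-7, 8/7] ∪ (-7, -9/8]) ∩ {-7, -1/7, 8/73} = {-1/7, 8/73}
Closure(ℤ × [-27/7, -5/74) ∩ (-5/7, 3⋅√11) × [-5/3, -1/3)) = {0, 1, …, 9} × [-5/3, -1/3]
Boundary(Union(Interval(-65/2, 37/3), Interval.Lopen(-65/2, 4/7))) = {-65/2, 37/3}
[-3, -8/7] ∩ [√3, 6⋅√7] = ∅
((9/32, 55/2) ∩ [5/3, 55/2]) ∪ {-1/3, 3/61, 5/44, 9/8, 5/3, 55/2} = {-1/3, 3/61, 5/44, 9/8} ∪ [5/3, 55/2]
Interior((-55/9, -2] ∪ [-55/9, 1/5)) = (-55/9, 1/5)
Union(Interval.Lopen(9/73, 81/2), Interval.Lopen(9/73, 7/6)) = Interval.Lopen(9/73, 81/2)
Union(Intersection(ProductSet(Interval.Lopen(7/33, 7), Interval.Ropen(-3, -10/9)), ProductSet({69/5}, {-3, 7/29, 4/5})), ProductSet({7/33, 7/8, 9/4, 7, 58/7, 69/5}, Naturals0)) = ProductSet({7/33, 7/8, 9/4, 7, 58/7, 69/5}, Naturals0)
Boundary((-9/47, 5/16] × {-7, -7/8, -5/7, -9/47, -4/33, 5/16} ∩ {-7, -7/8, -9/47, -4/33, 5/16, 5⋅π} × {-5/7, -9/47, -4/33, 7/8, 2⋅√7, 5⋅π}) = {-4/33, 5/16} × {-5/7, -9/47, -4/33}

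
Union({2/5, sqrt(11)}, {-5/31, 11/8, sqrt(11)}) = {-5/31, 2/5, 11/8, sqrt(11)}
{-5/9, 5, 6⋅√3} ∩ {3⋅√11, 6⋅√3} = {6⋅√3}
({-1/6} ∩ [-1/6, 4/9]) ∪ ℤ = ℤ ∪ {-1/6}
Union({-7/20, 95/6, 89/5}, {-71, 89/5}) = {-71, -7/20, 95/6, 89/5}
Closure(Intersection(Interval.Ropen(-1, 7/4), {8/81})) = {8/81}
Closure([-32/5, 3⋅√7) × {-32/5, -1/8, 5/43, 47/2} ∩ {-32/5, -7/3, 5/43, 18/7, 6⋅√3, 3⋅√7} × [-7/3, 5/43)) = {-32/5, -7/3, 5/43, 18/7} × {-1/8}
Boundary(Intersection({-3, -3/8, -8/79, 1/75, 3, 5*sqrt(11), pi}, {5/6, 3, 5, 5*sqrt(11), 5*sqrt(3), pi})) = {3, 5*sqrt(11), pi}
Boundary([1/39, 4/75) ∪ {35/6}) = {1/39, 4/75, 35/6}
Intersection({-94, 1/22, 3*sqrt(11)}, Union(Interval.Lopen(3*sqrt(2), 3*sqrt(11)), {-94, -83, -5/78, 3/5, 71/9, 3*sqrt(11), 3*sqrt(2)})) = {-94, 3*sqrt(11)}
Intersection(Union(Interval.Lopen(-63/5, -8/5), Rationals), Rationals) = Union(Intersection(Interval(-63/5, -8/5), Rationals), Rationals)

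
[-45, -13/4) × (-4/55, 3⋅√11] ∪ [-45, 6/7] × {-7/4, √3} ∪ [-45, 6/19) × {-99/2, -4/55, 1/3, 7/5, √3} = ([-45, 6/7] × {-7/4, √3}) ∪ ([-45, 6/19) × {-99/2, -4/55, 1/3, 7/5, √3}) ∪ ([-45, -13/4) × (-4/55, 3⋅√11])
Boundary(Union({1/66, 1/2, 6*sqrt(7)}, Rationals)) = Reals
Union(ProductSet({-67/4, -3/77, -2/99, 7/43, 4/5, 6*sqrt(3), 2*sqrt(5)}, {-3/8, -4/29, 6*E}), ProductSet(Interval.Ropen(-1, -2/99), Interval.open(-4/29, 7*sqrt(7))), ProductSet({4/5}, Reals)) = Union(ProductSet({4/5}, Reals), ProductSet({-67/4, -3/77, -2/99, 7/43, 4/5, 6*sqrt(3), 2*sqrt(5)}, {-3/8, -4/29, 6*E}), ProductSet(Interval.Ropen(-1, -2/99), Interval.open(-4/29, 7*sqrt(7))))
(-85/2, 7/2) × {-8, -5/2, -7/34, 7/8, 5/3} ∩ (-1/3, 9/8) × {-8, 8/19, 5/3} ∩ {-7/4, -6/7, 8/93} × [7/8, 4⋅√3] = {8/93} × {5/3}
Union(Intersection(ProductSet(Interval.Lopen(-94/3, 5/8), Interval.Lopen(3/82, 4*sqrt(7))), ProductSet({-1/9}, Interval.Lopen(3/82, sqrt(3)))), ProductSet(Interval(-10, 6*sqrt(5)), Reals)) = ProductSet(Interval(-10, 6*sqrt(5)), Reals)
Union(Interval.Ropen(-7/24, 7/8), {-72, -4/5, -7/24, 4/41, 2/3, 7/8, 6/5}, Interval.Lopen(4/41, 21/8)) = Union({-72, -4/5}, Interval(-7/24, 21/8))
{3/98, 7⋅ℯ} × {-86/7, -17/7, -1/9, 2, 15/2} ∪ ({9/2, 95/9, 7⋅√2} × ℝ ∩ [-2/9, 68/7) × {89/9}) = ({9/2} × {89/9}) ∪ ({3/98, 7⋅ℯ} × {-86/7, -17/7, -1/9, 2, 15/2})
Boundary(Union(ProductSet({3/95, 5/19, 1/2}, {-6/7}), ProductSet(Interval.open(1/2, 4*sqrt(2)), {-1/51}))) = Union(ProductSet({3/95, 5/19, 1/2}, {-6/7}), ProductSet(Interval(1/2, 4*sqrt(2)), {-1/51}))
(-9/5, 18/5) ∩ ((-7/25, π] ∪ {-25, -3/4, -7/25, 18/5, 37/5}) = {-3/4} ∪ [-7/25, π]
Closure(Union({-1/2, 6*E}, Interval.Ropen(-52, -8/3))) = Union({-1/2, 6*E}, Interval(-52, -8/3))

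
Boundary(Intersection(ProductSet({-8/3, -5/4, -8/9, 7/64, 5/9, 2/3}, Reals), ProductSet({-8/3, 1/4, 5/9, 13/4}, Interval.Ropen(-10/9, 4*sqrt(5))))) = ProductSet({-8/3, 5/9}, Interval(-10/9, 4*sqrt(5)))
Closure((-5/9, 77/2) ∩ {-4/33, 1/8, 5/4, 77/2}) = {-4/33, 1/8, 5/4}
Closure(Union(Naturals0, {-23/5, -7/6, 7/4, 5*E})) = Union({-23/5, -7/6, 7/4, 5*E}, Naturals0)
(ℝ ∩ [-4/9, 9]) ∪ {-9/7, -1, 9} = {-9/7, -1} ∪ [-4/9, 9]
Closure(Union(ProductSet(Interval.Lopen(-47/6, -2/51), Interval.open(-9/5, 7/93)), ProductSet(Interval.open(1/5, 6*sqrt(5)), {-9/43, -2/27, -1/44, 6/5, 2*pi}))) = Union(ProductSet({-47/6, -2/51}, Interval(-9/5, 7/93)), ProductSet(Interval(-47/6, -2/51), {-9/5, 7/93}), ProductSet(Interval.Lopen(-47/6, -2/51), Interval.open(-9/5, 7/93)), ProductSet(Interval(1/5, 6*sqrt(5)), {-9/43, -2/27, -1/44, 6/5, 2*pi}))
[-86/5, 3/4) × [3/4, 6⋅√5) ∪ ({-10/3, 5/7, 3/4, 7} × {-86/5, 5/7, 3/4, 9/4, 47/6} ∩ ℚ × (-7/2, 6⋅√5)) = ({-10/3, 5/7, 3/4, 7} × {5/7, 3/4, 9/4, 47/6}) ∪ ([-86/5, 3/4) × [3/4, 6⋅√5))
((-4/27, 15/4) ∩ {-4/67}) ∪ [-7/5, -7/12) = [-7/5, -7/12) ∪ {-4/67}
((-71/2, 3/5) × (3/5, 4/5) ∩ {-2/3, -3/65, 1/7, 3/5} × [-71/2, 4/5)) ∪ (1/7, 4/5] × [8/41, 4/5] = ({-2/3, -3/65, 1/7} × (3/5, 4/5)) ∪ ((1/7, 4/5] × [8/41, 4/5])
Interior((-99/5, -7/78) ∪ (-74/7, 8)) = (-99/5, 8)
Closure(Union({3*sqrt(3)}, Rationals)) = Reals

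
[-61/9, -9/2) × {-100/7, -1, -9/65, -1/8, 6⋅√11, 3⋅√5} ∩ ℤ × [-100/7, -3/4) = {-6, -5} × {-100/7, -1}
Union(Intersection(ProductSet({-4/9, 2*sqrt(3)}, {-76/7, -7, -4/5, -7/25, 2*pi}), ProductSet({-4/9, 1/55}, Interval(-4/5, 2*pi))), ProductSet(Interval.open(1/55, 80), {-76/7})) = Union(ProductSet({-4/9}, {-4/5, -7/25, 2*pi}), ProductSet(Interval.open(1/55, 80), {-76/7}))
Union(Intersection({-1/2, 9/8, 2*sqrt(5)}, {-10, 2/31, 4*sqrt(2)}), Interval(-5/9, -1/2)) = Interval(-5/9, -1/2)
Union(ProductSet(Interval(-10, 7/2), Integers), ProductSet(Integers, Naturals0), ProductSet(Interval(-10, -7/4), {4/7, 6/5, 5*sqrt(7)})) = Union(ProductSet(Integers, Naturals0), ProductSet(Interval(-10, -7/4), {4/7, 6/5, 5*sqrt(7)}), ProductSet(Interval(-10, 7/2), Integers))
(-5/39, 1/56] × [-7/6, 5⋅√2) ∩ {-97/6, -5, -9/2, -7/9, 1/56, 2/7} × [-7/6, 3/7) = {1/56} × [-7/6, 3/7)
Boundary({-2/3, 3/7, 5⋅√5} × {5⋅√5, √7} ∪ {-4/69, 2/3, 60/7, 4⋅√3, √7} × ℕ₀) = ({-4/69, 2/3, 60/7, 4⋅√3, √7} × ℕ₀) ∪ ({-2/3, 3/7, 5⋅√5} × {5⋅√5, √7})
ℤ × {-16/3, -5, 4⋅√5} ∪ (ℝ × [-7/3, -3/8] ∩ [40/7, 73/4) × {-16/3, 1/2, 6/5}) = ℤ × {-16/3, -5, 4⋅√5}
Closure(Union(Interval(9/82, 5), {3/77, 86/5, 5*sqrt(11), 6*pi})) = Union({3/77, 86/5, 5*sqrt(11), 6*pi}, Interval(9/82, 5))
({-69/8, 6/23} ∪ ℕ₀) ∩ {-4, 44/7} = ∅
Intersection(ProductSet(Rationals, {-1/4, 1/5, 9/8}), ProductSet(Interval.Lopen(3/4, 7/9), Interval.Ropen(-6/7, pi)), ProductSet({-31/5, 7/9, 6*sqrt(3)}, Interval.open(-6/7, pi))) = ProductSet({7/9}, {-1/4, 1/5, 9/8})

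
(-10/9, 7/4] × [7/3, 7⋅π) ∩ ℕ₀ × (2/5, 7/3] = {0, 1} × {7/3}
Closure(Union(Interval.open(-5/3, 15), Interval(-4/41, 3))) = Interval(-5/3, 15)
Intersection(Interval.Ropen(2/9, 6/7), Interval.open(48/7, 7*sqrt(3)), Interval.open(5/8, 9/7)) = EmptySet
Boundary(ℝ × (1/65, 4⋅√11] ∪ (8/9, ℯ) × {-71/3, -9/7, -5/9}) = (ℝ × {1/65, 4⋅√11}) ∪ ([8/9, ℯ] × {-71/3, -9/7, -5/9})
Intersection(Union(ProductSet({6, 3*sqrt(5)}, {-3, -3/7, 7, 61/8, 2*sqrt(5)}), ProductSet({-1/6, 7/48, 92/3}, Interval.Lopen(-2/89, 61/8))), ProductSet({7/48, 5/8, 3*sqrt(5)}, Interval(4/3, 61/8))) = Union(ProductSet({7/48}, Interval(4/3, 61/8)), ProductSet({3*sqrt(5)}, {7, 61/8, 2*sqrt(5)}))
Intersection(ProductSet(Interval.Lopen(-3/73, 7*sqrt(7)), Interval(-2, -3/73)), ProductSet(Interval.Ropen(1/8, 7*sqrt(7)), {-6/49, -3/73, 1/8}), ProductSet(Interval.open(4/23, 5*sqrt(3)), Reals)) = ProductSet(Interval.open(4/23, 5*sqrt(3)), {-6/49, -3/73})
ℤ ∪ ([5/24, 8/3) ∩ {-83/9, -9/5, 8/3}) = ℤ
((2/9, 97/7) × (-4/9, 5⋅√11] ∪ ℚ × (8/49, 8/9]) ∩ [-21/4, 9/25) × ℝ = ((ℚ ∩ [-21/4, 9/25)) × (8/49, 8/9]) ∪ ((2/9, 9/25) × (-4/9, 5⋅√11])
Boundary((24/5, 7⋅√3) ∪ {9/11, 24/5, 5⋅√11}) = {9/11, 24/5, 5⋅√11, 7⋅√3}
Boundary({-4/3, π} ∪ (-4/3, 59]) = {-4/3, 59}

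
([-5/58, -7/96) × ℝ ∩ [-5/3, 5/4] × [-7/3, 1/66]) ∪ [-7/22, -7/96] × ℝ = [-7/22, -7/96] × ℝ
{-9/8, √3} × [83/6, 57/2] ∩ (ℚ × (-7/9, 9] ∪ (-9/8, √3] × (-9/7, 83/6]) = {√3} × {83/6}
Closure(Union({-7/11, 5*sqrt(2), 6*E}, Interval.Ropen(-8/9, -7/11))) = Union({5*sqrt(2), 6*E}, Interval(-8/9, -7/11))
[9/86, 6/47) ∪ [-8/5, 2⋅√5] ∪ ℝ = (-∞, ∞)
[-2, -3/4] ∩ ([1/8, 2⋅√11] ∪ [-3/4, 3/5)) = {-3/4}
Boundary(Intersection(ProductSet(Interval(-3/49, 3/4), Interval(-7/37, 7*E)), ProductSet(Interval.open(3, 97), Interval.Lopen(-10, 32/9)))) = EmptySet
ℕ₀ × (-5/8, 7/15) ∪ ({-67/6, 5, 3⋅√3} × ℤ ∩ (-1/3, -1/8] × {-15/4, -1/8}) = ℕ₀ × (-5/8, 7/15)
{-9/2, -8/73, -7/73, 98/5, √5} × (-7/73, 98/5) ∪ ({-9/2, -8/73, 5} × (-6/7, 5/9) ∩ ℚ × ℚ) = ({-9/2, -8/73, 5} × (ℚ ∩ (-6/7, 5/9))) ∪ ({-9/2, -8/73, -7/73, 98/5, √5} × (-7/73, 98/5))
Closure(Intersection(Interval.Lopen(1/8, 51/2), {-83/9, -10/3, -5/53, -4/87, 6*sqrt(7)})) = {6*sqrt(7)}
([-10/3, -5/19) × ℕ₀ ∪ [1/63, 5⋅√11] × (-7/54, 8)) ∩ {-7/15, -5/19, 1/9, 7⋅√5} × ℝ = ({-7/15} × ℕ₀) ∪ ({1/9, 7⋅√5} × (-7/54, 8))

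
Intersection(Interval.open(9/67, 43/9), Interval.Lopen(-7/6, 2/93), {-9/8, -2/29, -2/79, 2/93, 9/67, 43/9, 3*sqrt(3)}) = EmptySet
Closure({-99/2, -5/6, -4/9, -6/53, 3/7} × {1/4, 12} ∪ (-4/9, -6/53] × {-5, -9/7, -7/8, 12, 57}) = ({-99/2, -5/6, -4/9, -6/53, 3/7} × {1/4, 12}) ∪ ([-4/9, -6/53] × {-5, -9/7, -7/8, 12, 57})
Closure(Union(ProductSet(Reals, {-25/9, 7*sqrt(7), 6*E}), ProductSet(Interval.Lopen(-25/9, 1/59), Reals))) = Union(ProductSet(Interval(-25/9, 1/59), Reals), ProductSet(Reals, {-25/9, 7*sqrt(7), 6*E}))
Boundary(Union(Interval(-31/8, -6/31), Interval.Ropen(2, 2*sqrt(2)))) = {-31/8, -6/31, 2, 2*sqrt(2)}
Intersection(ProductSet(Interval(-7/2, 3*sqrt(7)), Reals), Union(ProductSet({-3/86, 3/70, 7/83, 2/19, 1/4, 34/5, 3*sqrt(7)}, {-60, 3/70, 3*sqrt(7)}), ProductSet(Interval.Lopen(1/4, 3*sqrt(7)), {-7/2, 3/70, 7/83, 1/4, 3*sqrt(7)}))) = Union(ProductSet({-3/86, 3/70, 7/83, 2/19, 1/4, 34/5, 3*sqrt(7)}, {-60, 3/70, 3*sqrt(7)}), ProductSet(Interval.Lopen(1/4, 3*sqrt(7)), {-7/2, 3/70, 7/83, 1/4, 3*sqrt(7)}))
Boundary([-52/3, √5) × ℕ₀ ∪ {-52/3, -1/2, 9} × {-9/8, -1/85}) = ({-52/3, -1/2, 9} × {-9/8, -1/85}) ∪ ([-52/3, √5] × ℕ₀)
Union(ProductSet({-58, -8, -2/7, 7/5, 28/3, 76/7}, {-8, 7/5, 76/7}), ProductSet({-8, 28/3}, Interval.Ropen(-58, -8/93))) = Union(ProductSet({-8, 28/3}, Interval.Ropen(-58, -8/93)), ProductSet({-58, -8, -2/7, 7/5, 28/3, 76/7}, {-8, 7/5, 76/7}))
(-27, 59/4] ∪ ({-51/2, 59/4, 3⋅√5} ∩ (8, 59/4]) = (-27, 59/4]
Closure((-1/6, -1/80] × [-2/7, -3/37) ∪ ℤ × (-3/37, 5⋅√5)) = ({-1/6, -1/80} × [-2/7, -3/37]) ∪ ([-1/6, -1/80] × {-2/7, -3/37}) ∪ (ℤ × [-3/37, 5⋅√5]) ∪ ((-1/6, -1/80] × [-2/7, -3/37))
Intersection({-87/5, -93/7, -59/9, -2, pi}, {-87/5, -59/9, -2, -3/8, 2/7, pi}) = {-87/5, -59/9, -2, pi}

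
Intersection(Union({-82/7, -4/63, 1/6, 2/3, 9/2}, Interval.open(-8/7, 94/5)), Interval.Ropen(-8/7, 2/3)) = Interval.open(-8/7, 2/3)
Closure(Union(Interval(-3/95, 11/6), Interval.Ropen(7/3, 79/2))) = Union(Interval(-3/95, 11/6), Interval(7/3, 79/2))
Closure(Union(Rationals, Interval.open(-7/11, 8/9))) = Union(Interval(-oo, oo), Rationals)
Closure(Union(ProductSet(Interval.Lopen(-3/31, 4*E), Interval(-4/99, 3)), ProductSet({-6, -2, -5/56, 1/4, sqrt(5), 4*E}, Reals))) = Union(ProductSet({-6, -2, -5/56, 1/4, sqrt(5), 4*E}, Interval(-oo, oo)), ProductSet(Interval(-3/31, 4*E), Interval(-4/99, 3)))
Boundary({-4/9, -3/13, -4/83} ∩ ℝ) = {-4/9, -3/13, -4/83}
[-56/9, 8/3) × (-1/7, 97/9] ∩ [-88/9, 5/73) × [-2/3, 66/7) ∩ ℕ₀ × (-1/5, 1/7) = {0} × (-1/7, 1/7)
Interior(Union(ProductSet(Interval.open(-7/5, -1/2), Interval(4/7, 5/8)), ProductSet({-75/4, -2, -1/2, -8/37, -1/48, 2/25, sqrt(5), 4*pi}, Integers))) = ProductSet(Interval.open(-7/5, -1/2), Union(Complement(Interval.open(4/7, 5/8), Integers), Interval.open(4/7, 5/8)))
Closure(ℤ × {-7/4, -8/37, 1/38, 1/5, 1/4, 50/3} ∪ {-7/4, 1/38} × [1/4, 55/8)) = ({-7/4, 1/38} × [1/4, 55/8]) ∪ (ℤ × {-7/4, -8/37, 1/38, 1/5, 1/4, 50/3})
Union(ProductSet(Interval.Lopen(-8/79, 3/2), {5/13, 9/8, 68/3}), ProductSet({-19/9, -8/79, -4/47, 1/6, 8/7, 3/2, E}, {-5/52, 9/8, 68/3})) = Union(ProductSet({-19/9, -8/79, -4/47, 1/6, 8/7, 3/2, E}, {-5/52, 9/8, 68/3}), ProductSet(Interval.Lopen(-8/79, 3/2), {5/13, 9/8, 68/3}))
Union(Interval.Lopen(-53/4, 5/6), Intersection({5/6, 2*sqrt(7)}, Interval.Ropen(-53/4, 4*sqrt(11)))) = Union({2*sqrt(7)}, Interval.Lopen(-53/4, 5/6))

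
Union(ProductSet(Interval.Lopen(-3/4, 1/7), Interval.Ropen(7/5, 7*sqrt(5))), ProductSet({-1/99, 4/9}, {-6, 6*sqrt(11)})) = Union(ProductSet({-1/99, 4/9}, {-6, 6*sqrt(11)}), ProductSet(Interval.Lopen(-3/4, 1/7), Interval.Ropen(7/5, 7*sqrt(5))))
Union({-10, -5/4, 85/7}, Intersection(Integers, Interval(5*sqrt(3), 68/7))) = Union({-10, -5/4, 85/7}, Range(9, 10, 1))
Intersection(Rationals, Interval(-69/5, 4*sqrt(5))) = Intersection(Interval(-69/5, 4*sqrt(5)), Rationals)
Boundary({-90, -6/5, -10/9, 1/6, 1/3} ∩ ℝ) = {-90, -6/5, -10/9, 1/6, 1/3}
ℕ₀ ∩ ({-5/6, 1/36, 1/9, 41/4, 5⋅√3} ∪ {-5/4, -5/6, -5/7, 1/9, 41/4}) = ∅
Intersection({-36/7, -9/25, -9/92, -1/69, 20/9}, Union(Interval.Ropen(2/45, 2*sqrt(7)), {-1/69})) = {-1/69, 20/9}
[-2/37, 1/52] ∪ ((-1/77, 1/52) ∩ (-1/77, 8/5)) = [-2/37, 1/52]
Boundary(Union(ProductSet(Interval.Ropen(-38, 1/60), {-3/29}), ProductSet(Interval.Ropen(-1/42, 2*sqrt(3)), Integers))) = Union(ProductSet(Interval(-38, 1/60), {-3/29}), ProductSet(Interval(-1/42, 2*sqrt(3)), Integers))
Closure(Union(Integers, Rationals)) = Reals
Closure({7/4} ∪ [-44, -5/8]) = [-44, -5/8] ∪ {7/4}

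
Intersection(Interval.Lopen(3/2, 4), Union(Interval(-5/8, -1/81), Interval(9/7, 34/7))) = Interval.Lopen(3/2, 4)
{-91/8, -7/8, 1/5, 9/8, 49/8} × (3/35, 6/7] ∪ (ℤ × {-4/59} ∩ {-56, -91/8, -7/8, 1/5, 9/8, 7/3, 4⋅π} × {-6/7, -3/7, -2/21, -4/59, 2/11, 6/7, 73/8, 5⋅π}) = ({-56} × {-4/59}) ∪ ({-91/8, -7/8, 1/5, 9/8, 49/8} × (3/35, 6/7])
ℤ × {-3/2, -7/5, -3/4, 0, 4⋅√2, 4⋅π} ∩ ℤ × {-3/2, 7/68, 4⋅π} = ℤ × {-3/2, 4⋅π}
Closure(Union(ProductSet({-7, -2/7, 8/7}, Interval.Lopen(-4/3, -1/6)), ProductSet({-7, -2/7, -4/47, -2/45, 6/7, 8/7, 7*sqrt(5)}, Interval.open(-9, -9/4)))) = Union(ProductSet({-7, -2/7, 8/7}, Interval(-4/3, -1/6)), ProductSet({-7, -2/7, -4/47, -2/45, 6/7, 8/7, 7*sqrt(5)}, Interval(-9, -9/4)))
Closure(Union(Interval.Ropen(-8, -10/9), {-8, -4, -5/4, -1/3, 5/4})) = Union({-1/3, 5/4}, Interval(-8, -10/9))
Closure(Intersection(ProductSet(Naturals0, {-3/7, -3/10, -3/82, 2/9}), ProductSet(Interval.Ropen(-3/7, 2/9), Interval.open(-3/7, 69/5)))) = ProductSet(Range(0, 1, 1), {-3/10, -3/82, 2/9})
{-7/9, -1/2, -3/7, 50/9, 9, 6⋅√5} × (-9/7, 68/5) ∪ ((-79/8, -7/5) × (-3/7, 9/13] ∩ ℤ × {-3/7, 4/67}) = ({-9, -8, …, -2} × {4/67}) ∪ ({-7/9, -1/2, -3/7, 50/9, 9, 6⋅√5} × (-9/7, 68/5))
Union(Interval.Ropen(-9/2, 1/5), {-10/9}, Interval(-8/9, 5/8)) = Interval(-9/2, 5/8)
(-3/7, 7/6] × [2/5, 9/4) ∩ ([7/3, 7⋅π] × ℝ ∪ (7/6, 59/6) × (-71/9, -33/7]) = ∅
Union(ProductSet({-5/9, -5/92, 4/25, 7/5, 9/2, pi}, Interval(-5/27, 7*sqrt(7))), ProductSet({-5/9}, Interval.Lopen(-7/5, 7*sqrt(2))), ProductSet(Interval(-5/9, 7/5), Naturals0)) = Union(ProductSet({-5/9}, Interval.Lopen(-7/5, 7*sqrt(2))), ProductSet({-5/9, -5/92, 4/25, 7/5, 9/2, pi}, Interval(-5/27, 7*sqrt(7))), ProductSet(Interval(-5/9, 7/5), Naturals0))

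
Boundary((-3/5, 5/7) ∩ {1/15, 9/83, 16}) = {1/15, 9/83}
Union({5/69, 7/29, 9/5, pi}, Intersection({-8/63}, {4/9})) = {5/69, 7/29, 9/5, pi}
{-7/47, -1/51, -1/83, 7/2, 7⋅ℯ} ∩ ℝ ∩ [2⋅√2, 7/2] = {7/2}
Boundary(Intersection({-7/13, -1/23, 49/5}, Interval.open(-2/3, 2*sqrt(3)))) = {-7/13, -1/23}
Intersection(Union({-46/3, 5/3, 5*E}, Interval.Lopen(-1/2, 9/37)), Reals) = Union({-46/3, 5/3, 5*E}, Interval.Lopen(-1/2, 9/37))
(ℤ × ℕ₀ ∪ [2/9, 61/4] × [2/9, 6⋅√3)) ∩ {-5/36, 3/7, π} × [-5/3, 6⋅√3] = {3/7, π} × [2/9, 6⋅√3)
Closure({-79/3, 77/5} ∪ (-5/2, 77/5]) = {-79/3} ∪ [-5/2, 77/5]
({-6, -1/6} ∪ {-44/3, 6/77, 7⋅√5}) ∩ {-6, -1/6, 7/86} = {-6, -1/6}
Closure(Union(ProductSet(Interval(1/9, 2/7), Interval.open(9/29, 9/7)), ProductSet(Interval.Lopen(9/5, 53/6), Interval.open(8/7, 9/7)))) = Union(ProductSet({9/5, 53/6}, Interval(8/7, 9/7)), ProductSet(Interval(1/9, 2/7), Interval(9/29, 9/7)), ProductSet(Interval(9/5, 53/6), {8/7, 9/7}), ProductSet(Interval.Lopen(9/5, 53/6), Interval.open(8/7, 9/7)))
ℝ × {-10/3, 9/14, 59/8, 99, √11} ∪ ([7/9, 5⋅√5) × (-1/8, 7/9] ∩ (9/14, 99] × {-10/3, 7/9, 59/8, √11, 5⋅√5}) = (ℝ × {-10/3, 9/14, 59/8, 99, √11}) ∪ ([7/9, 5⋅√5) × {7/9})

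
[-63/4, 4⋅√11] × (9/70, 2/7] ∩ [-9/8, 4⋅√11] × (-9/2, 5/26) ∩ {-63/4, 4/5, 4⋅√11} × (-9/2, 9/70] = ∅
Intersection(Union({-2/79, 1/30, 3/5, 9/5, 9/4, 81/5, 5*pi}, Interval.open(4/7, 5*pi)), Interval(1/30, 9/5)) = Union({1/30}, Interval.Lopen(4/7, 9/5))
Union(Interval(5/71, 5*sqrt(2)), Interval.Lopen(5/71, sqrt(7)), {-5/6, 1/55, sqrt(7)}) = Union({-5/6, 1/55}, Interval(5/71, 5*sqrt(2)))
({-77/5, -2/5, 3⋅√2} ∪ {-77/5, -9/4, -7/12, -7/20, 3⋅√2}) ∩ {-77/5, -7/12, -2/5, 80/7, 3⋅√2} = {-77/5, -7/12, -2/5, 3⋅√2}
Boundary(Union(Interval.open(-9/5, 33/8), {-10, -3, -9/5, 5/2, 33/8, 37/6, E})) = {-10, -3, -9/5, 33/8, 37/6}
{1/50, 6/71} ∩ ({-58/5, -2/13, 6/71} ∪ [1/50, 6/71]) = {1/50, 6/71}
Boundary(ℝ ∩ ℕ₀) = ℕ₀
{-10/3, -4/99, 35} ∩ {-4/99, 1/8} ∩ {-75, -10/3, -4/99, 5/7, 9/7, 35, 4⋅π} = {-4/99}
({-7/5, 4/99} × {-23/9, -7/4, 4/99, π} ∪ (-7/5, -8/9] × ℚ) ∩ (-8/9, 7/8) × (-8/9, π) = {4/99} × {4/99}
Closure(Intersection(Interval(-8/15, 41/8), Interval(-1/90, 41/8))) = Interval(-1/90, 41/8)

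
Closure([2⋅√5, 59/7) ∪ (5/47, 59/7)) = [5/47, 59/7]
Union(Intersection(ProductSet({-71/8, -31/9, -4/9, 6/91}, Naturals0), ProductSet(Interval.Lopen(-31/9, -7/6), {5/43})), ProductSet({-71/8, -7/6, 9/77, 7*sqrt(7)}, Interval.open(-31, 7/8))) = ProductSet({-71/8, -7/6, 9/77, 7*sqrt(7)}, Interval.open(-31, 7/8))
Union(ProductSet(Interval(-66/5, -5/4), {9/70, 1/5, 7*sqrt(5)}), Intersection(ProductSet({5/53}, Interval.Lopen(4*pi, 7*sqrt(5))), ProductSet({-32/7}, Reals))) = ProductSet(Interval(-66/5, -5/4), {9/70, 1/5, 7*sqrt(5)})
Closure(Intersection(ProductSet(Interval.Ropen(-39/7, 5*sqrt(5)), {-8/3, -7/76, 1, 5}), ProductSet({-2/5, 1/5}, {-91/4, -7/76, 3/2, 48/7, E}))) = ProductSet({-2/5, 1/5}, {-7/76})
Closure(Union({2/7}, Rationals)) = Reals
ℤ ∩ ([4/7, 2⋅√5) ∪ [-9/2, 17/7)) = {-4, -3, …, 4}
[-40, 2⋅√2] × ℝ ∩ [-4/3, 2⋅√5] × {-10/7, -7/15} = [-4/3, 2⋅√2] × {-10/7, -7/15}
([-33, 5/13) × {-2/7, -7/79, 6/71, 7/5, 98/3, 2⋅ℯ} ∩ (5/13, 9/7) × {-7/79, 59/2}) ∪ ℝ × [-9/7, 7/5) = ℝ × [-9/7, 7/5)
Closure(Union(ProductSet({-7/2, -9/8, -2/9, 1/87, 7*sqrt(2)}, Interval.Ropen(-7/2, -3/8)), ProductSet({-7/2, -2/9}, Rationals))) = Union(ProductSet({-7/2, -2/9}, Reals), ProductSet({-7/2, -9/8, -2/9, 1/87, 7*sqrt(2)}, Interval(-7/2, -3/8)))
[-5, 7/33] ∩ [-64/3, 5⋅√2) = [-5, 7/33]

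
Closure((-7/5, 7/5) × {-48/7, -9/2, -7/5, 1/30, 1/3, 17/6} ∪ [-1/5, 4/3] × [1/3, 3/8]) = ([-1/5, 4/3] × [1/3, 3/8]) ∪ ([-7/5, 7/5] × {-48/7, -9/2, -7/5, 1/30, 1/3, 17/6})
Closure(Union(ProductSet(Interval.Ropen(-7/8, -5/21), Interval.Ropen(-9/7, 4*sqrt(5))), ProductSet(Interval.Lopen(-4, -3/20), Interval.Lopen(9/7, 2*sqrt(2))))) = Union(ProductSet({-4, -3/20}, Interval(9/7, 2*sqrt(2))), ProductSet({-7/8, -5/21}, Union(Interval(-9/7, 9/7), Interval(2*sqrt(2), 4*sqrt(5)))), ProductSet(Interval.Lopen(-4, -3/20), Interval.Lopen(9/7, 2*sqrt(2))), ProductSet(Interval(-7/8, -5/21), {-9/7, 4*sqrt(5)}), ProductSet(Interval.Ropen(-7/8, -5/21), Interval.Ropen(-9/7, 4*sqrt(5))), ProductSet(Union(Interval(-4, -7/8), Interval(-5/21, -3/20)), {9/7, 2*sqrt(2)}))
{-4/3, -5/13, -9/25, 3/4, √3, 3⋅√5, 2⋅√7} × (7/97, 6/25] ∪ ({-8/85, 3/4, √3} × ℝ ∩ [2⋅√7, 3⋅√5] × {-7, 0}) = {-4/3, -5/13, -9/25, 3/4, √3, 3⋅√5, 2⋅√7} × (7/97, 6/25]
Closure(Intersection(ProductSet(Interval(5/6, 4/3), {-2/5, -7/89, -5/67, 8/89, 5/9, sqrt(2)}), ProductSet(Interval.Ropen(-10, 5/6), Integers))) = EmptySet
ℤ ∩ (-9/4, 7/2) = {-2, -1, …, 3}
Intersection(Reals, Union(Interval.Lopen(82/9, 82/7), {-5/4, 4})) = Union({-5/4, 4}, Interval.Lopen(82/9, 82/7))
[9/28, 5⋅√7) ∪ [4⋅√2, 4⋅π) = [9/28, 5⋅√7)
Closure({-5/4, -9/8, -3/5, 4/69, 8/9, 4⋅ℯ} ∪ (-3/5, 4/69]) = {-5/4, -9/8, 8/9, 4⋅ℯ} ∪ [-3/5, 4/69]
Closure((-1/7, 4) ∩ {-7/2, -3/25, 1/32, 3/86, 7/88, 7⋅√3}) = {-3/25, 1/32, 3/86, 7/88}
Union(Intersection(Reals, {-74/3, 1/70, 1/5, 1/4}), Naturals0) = Union({-74/3, 1/70, 1/5, 1/4}, Naturals0)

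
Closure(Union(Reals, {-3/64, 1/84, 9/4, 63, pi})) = Reals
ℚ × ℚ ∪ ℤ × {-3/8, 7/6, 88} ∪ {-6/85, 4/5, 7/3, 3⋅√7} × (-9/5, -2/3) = (ℚ × ℚ) ∪ ({-6/85, 4/5, 7/3, 3⋅√7} × (-9/5, -2/3))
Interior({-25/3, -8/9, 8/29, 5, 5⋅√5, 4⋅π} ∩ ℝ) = ∅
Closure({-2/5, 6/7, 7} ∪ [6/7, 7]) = {-2/5} ∪ [6/7, 7]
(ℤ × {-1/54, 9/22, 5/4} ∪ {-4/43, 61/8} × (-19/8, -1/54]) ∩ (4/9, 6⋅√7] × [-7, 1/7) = ({1, 2, …, 15} × {-1/54}) ∪ ({61/8} × (-19/8, -1/54])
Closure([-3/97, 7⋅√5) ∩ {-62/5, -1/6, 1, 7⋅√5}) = {1}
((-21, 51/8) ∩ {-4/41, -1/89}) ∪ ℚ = ℚ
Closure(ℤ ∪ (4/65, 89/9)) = ℤ ∪ [4/65, 89/9]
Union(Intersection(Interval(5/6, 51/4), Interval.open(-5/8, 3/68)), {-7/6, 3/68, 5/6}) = {-7/6, 3/68, 5/6}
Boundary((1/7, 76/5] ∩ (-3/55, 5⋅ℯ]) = {1/7, 5⋅ℯ}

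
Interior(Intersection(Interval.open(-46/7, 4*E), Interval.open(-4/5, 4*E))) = Interval.open(-4/5, 4*E)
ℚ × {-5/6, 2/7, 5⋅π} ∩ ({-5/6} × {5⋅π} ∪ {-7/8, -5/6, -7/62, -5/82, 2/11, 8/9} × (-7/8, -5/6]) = ({-5/6} × {5⋅π}) ∪ ({-7/8, -5/6, -7/62, -5/82, 2/11, 8/9} × {-5/6})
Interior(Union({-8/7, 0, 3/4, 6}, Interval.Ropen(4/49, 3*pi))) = Interval.open(4/49, 3*pi)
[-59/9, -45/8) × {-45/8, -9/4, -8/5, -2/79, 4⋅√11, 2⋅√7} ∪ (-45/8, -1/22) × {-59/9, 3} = ((-45/8, -1/22) × {-59/9, 3}) ∪ ([-59/9, -45/8) × {-45/8, -9/4, -8/5, -2/79, 4⋅√11, 2⋅√7})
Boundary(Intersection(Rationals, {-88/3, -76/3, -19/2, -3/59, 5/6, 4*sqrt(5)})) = {-88/3, -76/3, -19/2, -3/59, 5/6}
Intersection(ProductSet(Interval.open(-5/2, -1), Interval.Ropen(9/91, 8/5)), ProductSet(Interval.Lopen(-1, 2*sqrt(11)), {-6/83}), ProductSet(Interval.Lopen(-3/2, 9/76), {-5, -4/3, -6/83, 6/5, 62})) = EmptySet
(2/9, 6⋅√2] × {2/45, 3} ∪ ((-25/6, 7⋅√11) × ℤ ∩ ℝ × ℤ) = ((-25/6, 7⋅√11) × ℤ) ∪ ((2/9, 6⋅√2] × {2/45, 3})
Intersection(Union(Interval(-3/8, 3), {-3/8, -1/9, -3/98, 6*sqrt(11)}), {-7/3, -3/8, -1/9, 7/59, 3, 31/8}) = {-3/8, -1/9, 7/59, 3}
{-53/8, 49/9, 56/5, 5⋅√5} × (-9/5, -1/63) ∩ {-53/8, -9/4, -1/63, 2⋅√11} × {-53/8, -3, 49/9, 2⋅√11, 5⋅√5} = ∅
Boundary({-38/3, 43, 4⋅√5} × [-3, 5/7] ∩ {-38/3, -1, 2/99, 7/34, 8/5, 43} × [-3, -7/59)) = {-38/3, 43} × [-3, -7/59]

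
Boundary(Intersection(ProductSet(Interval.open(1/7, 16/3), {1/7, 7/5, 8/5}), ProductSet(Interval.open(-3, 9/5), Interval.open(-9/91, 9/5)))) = ProductSet(Interval(1/7, 9/5), {1/7, 7/5, 8/5})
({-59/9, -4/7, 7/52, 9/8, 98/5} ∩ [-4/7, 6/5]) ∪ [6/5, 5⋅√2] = {-4/7, 7/52, 9/8} ∪ [6/5, 5⋅√2]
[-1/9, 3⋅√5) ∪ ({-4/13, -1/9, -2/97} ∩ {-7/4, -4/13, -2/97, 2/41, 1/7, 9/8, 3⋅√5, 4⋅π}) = {-4/13} ∪ [-1/9, 3⋅√5)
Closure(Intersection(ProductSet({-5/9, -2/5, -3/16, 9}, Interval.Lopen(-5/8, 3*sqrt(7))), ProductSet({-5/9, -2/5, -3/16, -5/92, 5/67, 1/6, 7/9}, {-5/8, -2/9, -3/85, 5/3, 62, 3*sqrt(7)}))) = ProductSet({-5/9, -2/5, -3/16}, {-2/9, -3/85, 5/3, 3*sqrt(7)})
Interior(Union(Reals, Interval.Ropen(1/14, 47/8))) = Interval(-oo, oo)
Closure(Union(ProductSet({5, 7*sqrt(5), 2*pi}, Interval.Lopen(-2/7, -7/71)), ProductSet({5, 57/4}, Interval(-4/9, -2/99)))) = Union(ProductSet({5, 57/4}, Interval(-4/9, -2/99)), ProductSet({5, 7*sqrt(5), 2*pi}, Interval(-2/7, -7/71)))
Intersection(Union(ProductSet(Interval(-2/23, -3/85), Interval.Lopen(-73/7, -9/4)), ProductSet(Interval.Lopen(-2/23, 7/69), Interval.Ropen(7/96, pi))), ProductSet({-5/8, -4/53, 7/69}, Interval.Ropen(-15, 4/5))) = Union(ProductSet({-4/53}, Interval.Lopen(-73/7, -9/4)), ProductSet({-4/53, 7/69}, Interval.Ropen(7/96, 4/5)))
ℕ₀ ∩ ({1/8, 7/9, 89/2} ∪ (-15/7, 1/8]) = {0}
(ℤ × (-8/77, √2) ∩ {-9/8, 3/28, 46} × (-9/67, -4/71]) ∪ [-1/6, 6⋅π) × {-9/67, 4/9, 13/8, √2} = ({46} × (-8/77, -4/71]) ∪ ([-1/6, 6⋅π) × {-9/67, 4/9, 13/8, √2})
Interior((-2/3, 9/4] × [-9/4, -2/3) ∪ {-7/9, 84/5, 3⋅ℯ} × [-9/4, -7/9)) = (-2/3, 9/4) × (-9/4, -2/3)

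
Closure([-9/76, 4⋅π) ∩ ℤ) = {0, 1, …, 12}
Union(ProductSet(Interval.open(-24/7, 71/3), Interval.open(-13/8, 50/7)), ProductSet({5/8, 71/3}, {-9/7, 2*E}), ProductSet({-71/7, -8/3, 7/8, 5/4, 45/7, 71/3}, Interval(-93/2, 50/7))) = Union(ProductSet({5/8, 71/3}, {-9/7, 2*E}), ProductSet({-71/7, -8/3, 7/8, 5/4, 45/7, 71/3}, Interval(-93/2, 50/7)), ProductSet(Interval.open(-24/7, 71/3), Interval.open(-13/8, 50/7)))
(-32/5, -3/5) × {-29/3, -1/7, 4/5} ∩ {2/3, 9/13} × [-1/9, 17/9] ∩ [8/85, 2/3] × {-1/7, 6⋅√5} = ∅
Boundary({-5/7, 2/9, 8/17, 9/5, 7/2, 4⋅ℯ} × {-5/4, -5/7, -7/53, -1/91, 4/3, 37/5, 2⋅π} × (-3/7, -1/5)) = {-5/7, 2/9, 8/17, 9/5, 7/2, 4⋅ℯ} × {-5/4, -5/7, -7/53, -1/91, 4/3, 37/5, 2⋅π} × [-3/7, -1/5]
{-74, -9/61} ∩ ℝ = {-74, -9/61}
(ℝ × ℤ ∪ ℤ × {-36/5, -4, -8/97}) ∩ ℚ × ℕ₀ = ℚ × ℕ₀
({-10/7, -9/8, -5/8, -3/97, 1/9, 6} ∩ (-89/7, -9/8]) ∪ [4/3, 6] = {-10/7, -9/8} ∪ [4/3, 6]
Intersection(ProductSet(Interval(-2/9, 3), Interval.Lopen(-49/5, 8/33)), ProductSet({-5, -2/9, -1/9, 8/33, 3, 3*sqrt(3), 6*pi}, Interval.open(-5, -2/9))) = ProductSet({-2/9, -1/9, 8/33, 3}, Interval.open(-5, -2/9))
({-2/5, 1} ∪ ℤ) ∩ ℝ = ℤ ∪ {-2/5}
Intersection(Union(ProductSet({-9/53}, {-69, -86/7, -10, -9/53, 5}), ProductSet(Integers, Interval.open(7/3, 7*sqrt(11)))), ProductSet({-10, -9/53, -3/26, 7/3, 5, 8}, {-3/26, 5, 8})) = Union(ProductSet({-9/53}, {5}), ProductSet({-10, 5, 8}, {5, 8}))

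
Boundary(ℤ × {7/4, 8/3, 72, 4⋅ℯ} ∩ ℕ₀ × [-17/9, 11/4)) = ℕ₀ × {7/4, 8/3}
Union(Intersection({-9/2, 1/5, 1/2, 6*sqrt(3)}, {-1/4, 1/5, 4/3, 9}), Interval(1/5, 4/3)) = Interval(1/5, 4/3)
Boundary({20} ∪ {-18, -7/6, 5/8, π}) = {-18, -7/6, 5/8, 20, π}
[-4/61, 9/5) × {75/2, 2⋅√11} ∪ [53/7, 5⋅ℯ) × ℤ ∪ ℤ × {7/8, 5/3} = (ℤ × {7/8, 5/3}) ∪ ([53/7, 5⋅ℯ) × ℤ) ∪ ([-4/61, 9/5) × {75/2, 2⋅√11})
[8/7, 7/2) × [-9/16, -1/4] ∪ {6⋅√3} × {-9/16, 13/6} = ({6⋅√3} × {-9/16, 13/6}) ∪ ([8/7, 7/2) × [-9/16, -1/4])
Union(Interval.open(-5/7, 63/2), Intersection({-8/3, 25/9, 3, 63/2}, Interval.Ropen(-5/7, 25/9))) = Interval.open(-5/7, 63/2)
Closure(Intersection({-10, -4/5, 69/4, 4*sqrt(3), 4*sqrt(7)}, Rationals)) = {-10, -4/5, 69/4}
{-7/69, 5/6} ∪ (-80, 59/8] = (-80, 59/8]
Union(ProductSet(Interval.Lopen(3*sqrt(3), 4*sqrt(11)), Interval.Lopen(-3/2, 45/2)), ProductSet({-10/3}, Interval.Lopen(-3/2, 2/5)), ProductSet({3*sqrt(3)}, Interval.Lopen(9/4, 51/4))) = Union(ProductSet({-10/3}, Interval.Lopen(-3/2, 2/5)), ProductSet({3*sqrt(3)}, Interval.Lopen(9/4, 51/4)), ProductSet(Interval.Lopen(3*sqrt(3), 4*sqrt(11)), Interval.Lopen(-3/2, 45/2)))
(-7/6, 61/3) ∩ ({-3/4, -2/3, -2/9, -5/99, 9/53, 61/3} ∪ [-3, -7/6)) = {-3/4, -2/3, -2/9, -5/99, 9/53}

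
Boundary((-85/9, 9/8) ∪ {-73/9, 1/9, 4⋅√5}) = {-85/9, 9/8, 4⋅√5}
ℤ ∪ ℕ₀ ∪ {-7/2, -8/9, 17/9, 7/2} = ℤ ∪ {-7/2, -8/9, 17/9, 7/2}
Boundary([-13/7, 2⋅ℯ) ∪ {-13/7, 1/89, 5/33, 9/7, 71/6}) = {-13/7, 71/6, 2⋅ℯ}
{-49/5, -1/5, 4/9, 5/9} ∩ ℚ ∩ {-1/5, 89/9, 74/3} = {-1/5}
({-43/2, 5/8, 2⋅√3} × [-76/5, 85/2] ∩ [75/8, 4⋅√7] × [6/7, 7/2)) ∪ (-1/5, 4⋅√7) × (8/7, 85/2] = (-1/5, 4⋅√7) × (8/7, 85/2]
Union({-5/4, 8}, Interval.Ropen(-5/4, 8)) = Interval(-5/4, 8)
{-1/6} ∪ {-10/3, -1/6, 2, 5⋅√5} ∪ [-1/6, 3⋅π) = {-10/3, 5⋅√5} ∪ [-1/6, 3⋅π)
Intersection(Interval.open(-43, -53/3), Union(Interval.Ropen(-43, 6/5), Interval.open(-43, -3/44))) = Interval.open(-43, -53/3)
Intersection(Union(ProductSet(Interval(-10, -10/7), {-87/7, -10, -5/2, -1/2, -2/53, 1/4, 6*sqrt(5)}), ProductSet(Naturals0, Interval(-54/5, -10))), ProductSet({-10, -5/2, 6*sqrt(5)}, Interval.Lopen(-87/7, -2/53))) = ProductSet({-10, -5/2}, {-10, -5/2, -1/2, -2/53})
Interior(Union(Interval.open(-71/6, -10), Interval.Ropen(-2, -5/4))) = Union(Interval.open(-71/6, -10), Interval.open(-2, -5/4))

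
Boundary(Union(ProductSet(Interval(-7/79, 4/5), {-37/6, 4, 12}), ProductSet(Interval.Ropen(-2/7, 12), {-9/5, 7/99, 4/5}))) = Union(ProductSet(Interval(-2/7, 12), {-9/5, 7/99, 4/5}), ProductSet(Interval(-7/79, 4/5), {-37/6, 4, 12}))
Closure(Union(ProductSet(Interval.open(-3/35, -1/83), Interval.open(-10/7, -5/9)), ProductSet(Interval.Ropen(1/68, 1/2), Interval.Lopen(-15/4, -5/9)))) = Union(ProductSet({-3/35, -1/83}, Interval(-10/7, -5/9)), ProductSet({1/68, 1/2}, Interval(-15/4, -5/9)), ProductSet(Interval(-3/35, -1/83), {-10/7, -5/9}), ProductSet(Interval.open(-3/35, -1/83), Interval.open(-10/7, -5/9)), ProductSet(Interval(1/68, 1/2), {-15/4, -5/9}), ProductSet(Interval.Ropen(1/68, 1/2), Interval.Lopen(-15/4, -5/9)))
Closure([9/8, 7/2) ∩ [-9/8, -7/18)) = ∅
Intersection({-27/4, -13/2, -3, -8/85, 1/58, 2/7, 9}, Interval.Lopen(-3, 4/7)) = {-8/85, 1/58, 2/7}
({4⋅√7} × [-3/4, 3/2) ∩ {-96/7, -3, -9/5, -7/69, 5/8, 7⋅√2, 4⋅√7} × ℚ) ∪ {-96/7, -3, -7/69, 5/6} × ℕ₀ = ({-96/7, -3, -7/69, 5/6} × ℕ₀) ∪ ({4⋅√7} × (ℚ ∩ [-3/4, 3/2)))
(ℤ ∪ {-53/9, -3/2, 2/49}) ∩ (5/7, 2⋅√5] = {1, 2, 3, 4}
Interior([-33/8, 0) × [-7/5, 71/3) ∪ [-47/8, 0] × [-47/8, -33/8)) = ((-47/8, 0) × (-47/8, -33/8)) ∪ ((-33/8, 0) × (-7/5, 71/3))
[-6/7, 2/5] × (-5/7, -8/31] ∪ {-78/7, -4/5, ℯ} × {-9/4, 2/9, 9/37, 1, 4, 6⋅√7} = ([-6/7, 2/5] × (-5/7, -8/31]) ∪ ({-78/7, -4/5, ℯ} × {-9/4, 2/9, 9/37, 1, 4, 6⋅√7})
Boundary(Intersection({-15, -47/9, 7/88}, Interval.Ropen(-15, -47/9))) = {-15}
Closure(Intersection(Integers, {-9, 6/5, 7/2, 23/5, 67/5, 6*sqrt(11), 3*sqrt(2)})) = {-9}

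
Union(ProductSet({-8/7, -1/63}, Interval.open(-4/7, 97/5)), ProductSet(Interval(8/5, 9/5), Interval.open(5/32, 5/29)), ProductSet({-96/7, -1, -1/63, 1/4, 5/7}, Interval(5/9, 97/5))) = Union(ProductSet({-8/7, -1/63}, Interval.open(-4/7, 97/5)), ProductSet({-96/7, -1, -1/63, 1/4, 5/7}, Interval(5/9, 97/5)), ProductSet(Interval(8/5, 9/5), Interval.open(5/32, 5/29)))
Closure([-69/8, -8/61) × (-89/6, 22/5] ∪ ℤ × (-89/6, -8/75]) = (ℤ × [-89/6, -8/75]) ∪ ({-69/8, -8/61} × [-89/6, 22/5]) ∪ ([-69/8, -8/61] × {-89/6, 22/5}) ∪ ([-69/8, -8/61) × (-89/6, 22/5])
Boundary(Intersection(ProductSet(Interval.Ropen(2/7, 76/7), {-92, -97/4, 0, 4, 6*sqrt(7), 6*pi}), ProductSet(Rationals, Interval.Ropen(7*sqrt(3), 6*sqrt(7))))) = EmptySet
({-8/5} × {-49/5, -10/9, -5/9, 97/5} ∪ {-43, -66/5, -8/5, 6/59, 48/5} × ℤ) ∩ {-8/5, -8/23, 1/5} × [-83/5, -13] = {-8/5} × {-16, -15, -14, -13}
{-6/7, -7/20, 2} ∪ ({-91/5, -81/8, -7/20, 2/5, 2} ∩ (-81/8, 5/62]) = {-6/7, -7/20, 2}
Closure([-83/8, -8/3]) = [-83/8, -8/3]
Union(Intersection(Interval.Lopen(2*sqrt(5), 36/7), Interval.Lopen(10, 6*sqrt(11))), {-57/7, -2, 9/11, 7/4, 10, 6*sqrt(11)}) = {-57/7, -2, 9/11, 7/4, 10, 6*sqrt(11)}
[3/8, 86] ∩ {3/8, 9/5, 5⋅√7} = {3/8, 9/5, 5⋅√7}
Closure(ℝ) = ℝ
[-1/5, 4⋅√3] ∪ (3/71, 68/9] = [-1/5, 68/9]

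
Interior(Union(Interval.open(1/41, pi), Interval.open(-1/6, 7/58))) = Interval.open(-1/6, pi)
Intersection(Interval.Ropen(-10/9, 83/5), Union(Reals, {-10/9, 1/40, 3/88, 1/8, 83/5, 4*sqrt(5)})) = Interval.Ropen(-10/9, 83/5)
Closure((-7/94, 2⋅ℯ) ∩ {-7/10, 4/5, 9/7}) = {4/5, 9/7}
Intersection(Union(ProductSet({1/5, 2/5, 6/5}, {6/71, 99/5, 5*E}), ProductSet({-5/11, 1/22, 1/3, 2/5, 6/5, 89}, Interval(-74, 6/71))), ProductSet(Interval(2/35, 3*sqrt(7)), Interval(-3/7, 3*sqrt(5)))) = Union(ProductSet({1/5, 2/5, 6/5}, {6/71}), ProductSet({1/3, 2/5, 6/5}, Interval(-3/7, 6/71)))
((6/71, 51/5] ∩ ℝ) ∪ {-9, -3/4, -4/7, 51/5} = {-9, -3/4, -4/7} ∪ (6/71, 51/5]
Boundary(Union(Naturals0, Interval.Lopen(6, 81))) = Complement(Naturals0, Interval.open(6, 81))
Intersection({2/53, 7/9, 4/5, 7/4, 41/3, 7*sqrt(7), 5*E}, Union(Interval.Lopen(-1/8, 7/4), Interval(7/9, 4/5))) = {2/53, 7/9, 4/5, 7/4}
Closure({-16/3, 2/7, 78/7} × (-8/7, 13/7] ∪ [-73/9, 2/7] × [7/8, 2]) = ({-16/3, 2/7, 78/7} × [-8/7, 13/7]) ∪ ([-73/9, 2/7] × [7/8, 2])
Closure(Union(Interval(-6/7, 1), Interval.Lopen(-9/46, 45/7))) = Interval(-6/7, 45/7)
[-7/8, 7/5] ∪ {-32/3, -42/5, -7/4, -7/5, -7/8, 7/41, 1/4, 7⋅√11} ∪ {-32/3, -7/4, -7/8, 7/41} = {-32/3, -42/5, -7/4, -7/5, 7⋅√11} ∪ [-7/8, 7/5]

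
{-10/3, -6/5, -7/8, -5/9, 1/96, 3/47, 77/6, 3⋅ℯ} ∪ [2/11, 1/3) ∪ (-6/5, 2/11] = {-10/3, 77/6, 3⋅ℯ} ∪ [-6/5, 1/3)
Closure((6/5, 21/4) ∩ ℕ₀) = {2, 3, 4, 5}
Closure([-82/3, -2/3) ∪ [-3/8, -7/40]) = [-82/3, -2/3] ∪ [-3/8, -7/40]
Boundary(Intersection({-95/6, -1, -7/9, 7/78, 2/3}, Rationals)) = {-95/6, -1, -7/9, 7/78, 2/3}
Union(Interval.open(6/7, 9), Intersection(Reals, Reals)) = Interval(-oo, oo)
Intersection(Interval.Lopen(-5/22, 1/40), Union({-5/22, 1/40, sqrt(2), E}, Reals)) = Interval.Lopen(-5/22, 1/40)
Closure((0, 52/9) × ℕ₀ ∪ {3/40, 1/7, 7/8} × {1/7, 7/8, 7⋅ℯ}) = ([0, 52/9] × ℕ₀) ∪ ({3/40, 1/7, 7/8} × {1/7, 7/8, 7⋅ℯ})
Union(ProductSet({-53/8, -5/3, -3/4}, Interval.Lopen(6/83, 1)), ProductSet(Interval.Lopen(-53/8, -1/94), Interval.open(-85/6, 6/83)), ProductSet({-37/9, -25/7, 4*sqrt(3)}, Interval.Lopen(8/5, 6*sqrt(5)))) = Union(ProductSet({-53/8, -5/3, -3/4}, Interval.Lopen(6/83, 1)), ProductSet({-37/9, -25/7, 4*sqrt(3)}, Interval.Lopen(8/5, 6*sqrt(5))), ProductSet(Interval.Lopen(-53/8, -1/94), Interval.open(-85/6, 6/83)))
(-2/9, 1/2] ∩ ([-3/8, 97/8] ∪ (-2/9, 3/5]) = (-2/9, 1/2]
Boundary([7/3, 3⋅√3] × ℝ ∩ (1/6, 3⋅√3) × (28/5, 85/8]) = ({7/3, 3⋅√3} × [28/5, 85/8]) ∪ ([7/3, 3⋅√3] × {28/5, 85/8})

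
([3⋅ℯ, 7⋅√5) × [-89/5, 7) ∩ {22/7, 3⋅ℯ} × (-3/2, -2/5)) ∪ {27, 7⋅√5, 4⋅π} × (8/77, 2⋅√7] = ({3⋅ℯ} × (-3/2, -2/5)) ∪ ({27, 7⋅√5, 4⋅π} × (8/77, 2⋅√7])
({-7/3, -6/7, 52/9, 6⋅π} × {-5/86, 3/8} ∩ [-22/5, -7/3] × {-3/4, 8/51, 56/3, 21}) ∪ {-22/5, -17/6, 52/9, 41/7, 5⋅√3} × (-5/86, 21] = {-22/5, -17/6, 52/9, 41/7, 5⋅√3} × (-5/86, 21]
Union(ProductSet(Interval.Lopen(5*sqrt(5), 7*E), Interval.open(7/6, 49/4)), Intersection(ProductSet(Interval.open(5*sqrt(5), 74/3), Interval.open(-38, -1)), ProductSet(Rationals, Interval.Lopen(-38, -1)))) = Union(ProductSet(Intersection(Interval.open(5*sqrt(5), 74/3), Rationals), Interval.open(-38, -1)), ProductSet(Interval.Lopen(5*sqrt(5), 7*E), Interval.open(7/6, 49/4)))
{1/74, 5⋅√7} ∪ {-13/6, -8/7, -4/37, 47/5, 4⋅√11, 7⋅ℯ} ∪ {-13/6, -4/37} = {-13/6, -8/7, -4/37, 1/74, 47/5, 4⋅√11, 5⋅√7, 7⋅ℯ}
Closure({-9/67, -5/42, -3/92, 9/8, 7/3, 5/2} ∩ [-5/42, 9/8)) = {-5/42, -3/92}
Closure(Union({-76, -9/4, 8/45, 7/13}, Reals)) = Reals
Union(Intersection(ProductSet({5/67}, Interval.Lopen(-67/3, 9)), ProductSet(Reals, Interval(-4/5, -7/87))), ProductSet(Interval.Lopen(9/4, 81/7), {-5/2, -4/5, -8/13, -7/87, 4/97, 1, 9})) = Union(ProductSet({5/67}, Interval(-4/5, -7/87)), ProductSet(Interval.Lopen(9/4, 81/7), {-5/2, -4/5, -8/13, -7/87, 4/97, 1, 9}))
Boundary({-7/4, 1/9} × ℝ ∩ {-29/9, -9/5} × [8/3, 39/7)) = ∅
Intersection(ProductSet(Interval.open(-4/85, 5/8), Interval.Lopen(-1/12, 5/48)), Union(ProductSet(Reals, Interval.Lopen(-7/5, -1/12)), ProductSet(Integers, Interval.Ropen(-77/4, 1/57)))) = ProductSet(Range(0, 1, 1), Interval.open(-1/12, 1/57))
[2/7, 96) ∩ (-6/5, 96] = [2/7, 96)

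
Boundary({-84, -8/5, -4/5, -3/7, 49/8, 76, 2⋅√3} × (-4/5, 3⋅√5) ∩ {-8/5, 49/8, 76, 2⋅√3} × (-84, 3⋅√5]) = {-8/5, 49/8, 76, 2⋅√3} × [-4/5, 3⋅√5]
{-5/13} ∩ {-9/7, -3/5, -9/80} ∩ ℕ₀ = ∅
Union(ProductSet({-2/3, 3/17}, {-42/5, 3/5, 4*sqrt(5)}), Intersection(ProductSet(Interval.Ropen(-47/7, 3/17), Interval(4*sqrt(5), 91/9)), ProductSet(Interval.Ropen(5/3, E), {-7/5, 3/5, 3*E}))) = ProductSet({-2/3, 3/17}, {-42/5, 3/5, 4*sqrt(5)})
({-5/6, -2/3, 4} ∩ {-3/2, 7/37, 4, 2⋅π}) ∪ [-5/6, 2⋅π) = [-5/6, 2⋅π)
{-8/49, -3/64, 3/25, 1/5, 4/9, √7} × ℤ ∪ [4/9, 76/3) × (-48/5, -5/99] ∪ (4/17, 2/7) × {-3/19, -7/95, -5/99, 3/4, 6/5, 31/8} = ({-8/49, -3/64, 3/25, 1/5, 4/9, √7} × ℤ) ∪ ([4/9, 76/3) × (-48/5, -5/99]) ∪ ((4/17, 2/7) × {-3/19, -7/95, -5/99, 3/4, 6/5, 31/8})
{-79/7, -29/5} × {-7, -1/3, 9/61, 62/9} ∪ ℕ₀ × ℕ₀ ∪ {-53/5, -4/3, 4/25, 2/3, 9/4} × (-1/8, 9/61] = (ℕ₀ × ℕ₀) ∪ ({-79/7, -29/5} × {-7, -1/3, 9/61, 62/9}) ∪ ({-53/5, -4/3, 4/25, 2/3, 9/4} × (-1/8, 9/61])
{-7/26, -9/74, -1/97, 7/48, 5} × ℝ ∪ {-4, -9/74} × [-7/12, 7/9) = ({-7/26, -9/74, -1/97, 7/48, 5} × ℝ) ∪ ({-4, -9/74} × [-7/12, 7/9))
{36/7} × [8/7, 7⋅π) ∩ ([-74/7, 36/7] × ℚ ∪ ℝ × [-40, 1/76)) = {36/7} × (ℚ ∩ [8/7, 7⋅π))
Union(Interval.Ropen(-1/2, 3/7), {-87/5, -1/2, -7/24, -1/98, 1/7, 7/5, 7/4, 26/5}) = Union({-87/5, 7/5, 7/4, 26/5}, Interval.Ropen(-1/2, 3/7))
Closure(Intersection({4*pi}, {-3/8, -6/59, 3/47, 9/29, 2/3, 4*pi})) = {4*pi}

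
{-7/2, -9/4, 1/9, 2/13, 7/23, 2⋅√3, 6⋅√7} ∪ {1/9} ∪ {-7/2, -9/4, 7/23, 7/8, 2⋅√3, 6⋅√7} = {-7/2, -9/4, 1/9, 2/13, 7/23, 7/8, 2⋅√3, 6⋅√7}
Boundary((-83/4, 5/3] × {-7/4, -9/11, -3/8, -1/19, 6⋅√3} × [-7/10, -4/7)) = [-83/4, 5/3] × {-7/4, -9/11, -3/8, -1/19, 6⋅√3} × [-7/10, -4/7]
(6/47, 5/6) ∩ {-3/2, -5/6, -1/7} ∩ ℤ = ∅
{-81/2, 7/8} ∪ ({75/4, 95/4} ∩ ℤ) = {-81/2, 7/8}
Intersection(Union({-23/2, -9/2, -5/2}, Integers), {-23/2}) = {-23/2}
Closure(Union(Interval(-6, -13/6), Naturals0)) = Union(Complement(Naturals0, Interval.open(-6, -13/6)), Interval(-6, -13/6), Naturals0)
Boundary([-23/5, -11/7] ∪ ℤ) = {-23/5, -11/7} ∪ (ℤ \ (-23/5, -11/7))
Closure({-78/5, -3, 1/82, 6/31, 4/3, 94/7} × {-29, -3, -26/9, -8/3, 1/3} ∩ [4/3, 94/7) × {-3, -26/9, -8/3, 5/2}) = {4/3} × {-3, -26/9, -8/3}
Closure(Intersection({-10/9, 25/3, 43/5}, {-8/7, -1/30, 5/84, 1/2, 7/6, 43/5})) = {43/5}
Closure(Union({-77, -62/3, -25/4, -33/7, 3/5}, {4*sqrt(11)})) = {-77, -62/3, -25/4, -33/7, 3/5, 4*sqrt(11)}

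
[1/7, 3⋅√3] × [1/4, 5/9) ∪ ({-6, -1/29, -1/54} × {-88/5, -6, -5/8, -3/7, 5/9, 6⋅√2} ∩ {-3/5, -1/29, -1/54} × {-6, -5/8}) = ({-1/29, -1/54} × {-6, -5/8}) ∪ ([1/7, 3⋅√3] × [1/4, 5/9))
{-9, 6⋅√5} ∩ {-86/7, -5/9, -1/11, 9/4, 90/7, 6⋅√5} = {6⋅√5}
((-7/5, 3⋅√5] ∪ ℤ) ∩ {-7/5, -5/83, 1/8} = {-5/83, 1/8}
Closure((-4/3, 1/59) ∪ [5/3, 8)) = [-4/3, 1/59] ∪ [5/3, 8]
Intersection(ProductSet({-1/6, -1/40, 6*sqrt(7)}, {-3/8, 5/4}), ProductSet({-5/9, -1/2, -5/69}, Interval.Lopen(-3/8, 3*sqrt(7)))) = EmptySet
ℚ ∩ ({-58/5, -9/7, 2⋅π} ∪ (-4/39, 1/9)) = {-58/5, -9/7} ∪ (ℚ ∩ (-4/39, 1/9))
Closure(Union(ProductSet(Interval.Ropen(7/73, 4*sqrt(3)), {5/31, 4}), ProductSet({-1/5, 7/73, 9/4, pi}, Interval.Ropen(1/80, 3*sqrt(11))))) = Union(ProductSet({-1/5, 7/73, 9/4, pi}, Interval(1/80, 3*sqrt(11))), ProductSet(Interval(7/73, 4*sqrt(3)), {5/31, 4}))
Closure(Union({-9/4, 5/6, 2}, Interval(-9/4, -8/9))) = Union({5/6, 2}, Interval(-9/4, -8/9))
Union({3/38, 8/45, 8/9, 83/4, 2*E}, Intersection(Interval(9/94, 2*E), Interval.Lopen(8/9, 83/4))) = Union({3/38, 8/45, 83/4}, Interval(8/9, 2*E))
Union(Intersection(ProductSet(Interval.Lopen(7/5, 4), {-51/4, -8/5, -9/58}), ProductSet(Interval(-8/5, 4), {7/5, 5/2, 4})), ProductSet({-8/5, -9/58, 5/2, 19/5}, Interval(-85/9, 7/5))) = ProductSet({-8/5, -9/58, 5/2, 19/5}, Interval(-85/9, 7/5))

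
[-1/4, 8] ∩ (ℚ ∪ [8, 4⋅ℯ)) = ℚ ∩ [-1/4, 8]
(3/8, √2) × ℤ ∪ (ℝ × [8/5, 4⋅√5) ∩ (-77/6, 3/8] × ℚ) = ((3/8, √2) × ℤ) ∪ ((-77/6, 3/8] × (ℚ ∩ [8/5, 4⋅√5)))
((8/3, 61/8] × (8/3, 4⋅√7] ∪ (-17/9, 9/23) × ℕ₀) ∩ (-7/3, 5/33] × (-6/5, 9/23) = (-17/9, 5/33] × {0}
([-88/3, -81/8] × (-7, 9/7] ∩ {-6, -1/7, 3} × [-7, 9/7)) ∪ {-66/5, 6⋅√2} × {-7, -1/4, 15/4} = {-66/5, 6⋅√2} × {-7, -1/4, 15/4}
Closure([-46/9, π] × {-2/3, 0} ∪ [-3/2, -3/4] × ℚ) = ([-3/2, -3/4] × ℝ) ∪ ([-46/9, π] × {-2/3, 0})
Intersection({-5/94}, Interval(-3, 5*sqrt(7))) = {-5/94}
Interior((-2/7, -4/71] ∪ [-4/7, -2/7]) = (-4/7, -4/71)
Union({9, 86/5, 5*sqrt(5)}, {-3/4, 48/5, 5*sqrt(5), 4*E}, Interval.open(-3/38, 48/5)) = Union({-3/4, 86/5, 5*sqrt(5), 4*E}, Interval.Lopen(-3/38, 48/5))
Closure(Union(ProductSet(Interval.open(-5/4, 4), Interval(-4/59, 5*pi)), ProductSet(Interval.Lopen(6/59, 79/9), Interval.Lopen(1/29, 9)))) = Union(ProductSet({79/9}, Interval(1/29, 9)), ProductSet({-5/4, 4}, Union(Interval(-4/59, 1/29), Interval(9, 5*pi))), ProductSet(Interval(-5/4, 4), {-4/59, 5*pi}), ProductSet(Interval.Ropen(-5/4, 4), Interval(-4/59, 5*pi)), ProductSet(Interval.Lopen(6/59, 79/9), Interval.Lopen(1/29, 9)), ProductSet(Interval(4, 79/9), {1/29, 9}))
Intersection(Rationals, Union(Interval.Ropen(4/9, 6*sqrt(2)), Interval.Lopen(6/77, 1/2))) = Intersection(Interval.open(6/77, 6*sqrt(2)), Rationals)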